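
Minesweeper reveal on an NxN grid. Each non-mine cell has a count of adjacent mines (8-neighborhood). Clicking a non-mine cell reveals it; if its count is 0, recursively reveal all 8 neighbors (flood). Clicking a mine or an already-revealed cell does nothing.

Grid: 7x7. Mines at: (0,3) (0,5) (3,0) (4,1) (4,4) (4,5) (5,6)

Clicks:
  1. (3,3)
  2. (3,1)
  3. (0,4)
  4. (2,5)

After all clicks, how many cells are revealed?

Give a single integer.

Answer: 24

Derivation:
Click 1 (3,3) count=1: revealed 1 new [(3,3)] -> total=1
Click 2 (3,1) count=2: revealed 1 new [(3,1)] -> total=2
Click 3 (0,4) count=2: revealed 1 new [(0,4)] -> total=3
Click 4 (2,5) count=0: revealed 21 new [(0,0) (0,1) (0,2) (1,0) (1,1) (1,2) (1,3) (1,4) (1,5) (1,6) (2,0) (2,1) (2,2) (2,3) (2,4) (2,5) (2,6) (3,2) (3,4) (3,5) (3,6)] -> total=24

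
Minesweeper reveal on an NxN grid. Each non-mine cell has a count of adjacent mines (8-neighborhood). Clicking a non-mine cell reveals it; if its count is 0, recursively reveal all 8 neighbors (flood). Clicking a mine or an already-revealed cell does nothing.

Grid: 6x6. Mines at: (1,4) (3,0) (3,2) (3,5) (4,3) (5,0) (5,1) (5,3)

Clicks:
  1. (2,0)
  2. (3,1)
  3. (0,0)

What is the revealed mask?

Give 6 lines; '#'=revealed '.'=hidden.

Click 1 (2,0) count=1: revealed 1 new [(2,0)] -> total=1
Click 2 (3,1) count=2: revealed 1 new [(3,1)] -> total=2
Click 3 (0,0) count=0: revealed 11 new [(0,0) (0,1) (0,2) (0,3) (1,0) (1,1) (1,2) (1,3) (2,1) (2,2) (2,3)] -> total=13

Answer: ####..
####..
####..
.#....
......
......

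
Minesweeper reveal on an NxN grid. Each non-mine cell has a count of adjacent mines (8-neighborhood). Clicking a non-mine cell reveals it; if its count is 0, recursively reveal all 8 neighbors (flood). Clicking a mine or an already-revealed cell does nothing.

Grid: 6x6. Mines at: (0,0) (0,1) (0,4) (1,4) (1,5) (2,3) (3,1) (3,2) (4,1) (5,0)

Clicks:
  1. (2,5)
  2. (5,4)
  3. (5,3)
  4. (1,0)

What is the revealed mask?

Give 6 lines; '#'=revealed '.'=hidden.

Click 1 (2,5) count=2: revealed 1 new [(2,5)] -> total=1
Click 2 (5,4) count=0: revealed 12 new [(2,4) (3,3) (3,4) (3,5) (4,2) (4,3) (4,4) (4,5) (5,2) (5,3) (5,4) (5,5)] -> total=13
Click 3 (5,3) count=0: revealed 0 new [(none)] -> total=13
Click 4 (1,0) count=2: revealed 1 new [(1,0)] -> total=14

Answer: ......
#.....
....##
...###
..####
..####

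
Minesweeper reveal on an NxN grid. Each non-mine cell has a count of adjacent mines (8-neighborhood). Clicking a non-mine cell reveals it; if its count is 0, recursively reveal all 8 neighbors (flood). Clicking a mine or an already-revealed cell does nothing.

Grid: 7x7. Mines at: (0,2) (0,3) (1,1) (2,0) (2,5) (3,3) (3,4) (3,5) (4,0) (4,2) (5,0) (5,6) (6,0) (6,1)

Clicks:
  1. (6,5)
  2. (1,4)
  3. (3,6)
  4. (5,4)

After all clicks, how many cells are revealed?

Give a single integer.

Click 1 (6,5) count=1: revealed 1 new [(6,5)] -> total=1
Click 2 (1,4) count=2: revealed 1 new [(1,4)] -> total=2
Click 3 (3,6) count=2: revealed 1 new [(3,6)] -> total=3
Click 4 (5,4) count=0: revealed 10 new [(4,3) (4,4) (4,5) (5,2) (5,3) (5,4) (5,5) (6,2) (6,3) (6,4)] -> total=13

Answer: 13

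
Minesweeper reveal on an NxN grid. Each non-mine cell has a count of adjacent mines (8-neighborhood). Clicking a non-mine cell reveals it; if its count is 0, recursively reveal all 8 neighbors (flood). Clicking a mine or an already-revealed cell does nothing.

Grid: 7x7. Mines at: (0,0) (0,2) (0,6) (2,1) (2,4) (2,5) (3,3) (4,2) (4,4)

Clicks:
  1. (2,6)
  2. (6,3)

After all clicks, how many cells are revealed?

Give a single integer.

Click 1 (2,6) count=1: revealed 1 new [(2,6)] -> total=1
Click 2 (6,3) count=0: revealed 22 new [(3,0) (3,1) (3,5) (3,6) (4,0) (4,1) (4,5) (4,6) (5,0) (5,1) (5,2) (5,3) (5,4) (5,5) (5,6) (6,0) (6,1) (6,2) (6,3) (6,4) (6,5) (6,6)] -> total=23

Answer: 23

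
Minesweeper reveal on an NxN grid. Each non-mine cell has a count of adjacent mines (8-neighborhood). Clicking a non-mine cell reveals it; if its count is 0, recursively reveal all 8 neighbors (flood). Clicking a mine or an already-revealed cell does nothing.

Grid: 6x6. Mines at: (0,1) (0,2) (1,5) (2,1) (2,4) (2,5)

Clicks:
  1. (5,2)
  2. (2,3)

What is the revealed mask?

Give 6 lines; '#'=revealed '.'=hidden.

Answer: ......
......
...#..
######
######
######

Derivation:
Click 1 (5,2) count=0: revealed 18 new [(3,0) (3,1) (3,2) (3,3) (3,4) (3,5) (4,0) (4,1) (4,2) (4,3) (4,4) (4,5) (5,0) (5,1) (5,2) (5,3) (5,4) (5,5)] -> total=18
Click 2 (2,3) count=1: revealed 1 new [(2,3)] -> total=19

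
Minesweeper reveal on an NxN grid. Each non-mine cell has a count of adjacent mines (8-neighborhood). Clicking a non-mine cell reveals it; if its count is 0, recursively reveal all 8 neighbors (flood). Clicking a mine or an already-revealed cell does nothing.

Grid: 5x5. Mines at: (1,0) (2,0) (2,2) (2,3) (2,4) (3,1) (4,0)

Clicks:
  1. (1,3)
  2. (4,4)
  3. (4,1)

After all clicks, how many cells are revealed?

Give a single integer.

Answer: 8

Derivation:
Click 1 (1,3) count=3: revealed 1 new [(1,3)] -> total=1
Click 2 (4,4) count=0: revealed 6 new [(3,2) (3,3) (3,4) (4,2) (4,3) (4,4)] -> total=7
Click 3 (4,1) count=2: revealed 1 new [(4,1)] -> total=8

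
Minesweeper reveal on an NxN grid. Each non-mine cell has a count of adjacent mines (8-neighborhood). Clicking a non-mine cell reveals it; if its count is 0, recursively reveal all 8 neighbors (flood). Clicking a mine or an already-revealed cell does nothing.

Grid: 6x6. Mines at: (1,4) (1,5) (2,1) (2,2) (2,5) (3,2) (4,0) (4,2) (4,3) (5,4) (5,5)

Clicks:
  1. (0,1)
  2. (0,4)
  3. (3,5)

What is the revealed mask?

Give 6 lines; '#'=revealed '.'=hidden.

Answer: #####.
####..
......
.....#
......
......

Derivation:
Click 1 (0,1) count=0: revealed 8 new [(0,0) (0,1) (0,2) (0,3) (1,0) (1,1) (1,2) (1,3)] -> total=8
Click 2 (0,4) count=2: revealed 1 new [(0,4)] -> total=9
Click 3 (3,5) count=1: revealed 1 new [(3,5)] -> total=10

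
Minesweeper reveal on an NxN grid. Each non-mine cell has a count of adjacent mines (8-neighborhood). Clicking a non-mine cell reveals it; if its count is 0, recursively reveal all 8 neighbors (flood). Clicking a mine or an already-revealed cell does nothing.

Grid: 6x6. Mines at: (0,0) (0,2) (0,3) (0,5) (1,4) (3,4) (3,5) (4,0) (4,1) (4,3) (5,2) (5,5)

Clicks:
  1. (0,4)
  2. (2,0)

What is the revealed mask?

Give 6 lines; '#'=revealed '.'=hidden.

Click 1 (0,4) count=3: revealed 1 new [(0,4)] -> total=1
Click 2 (2,0) count=0: revealed 12 new [(1,0) (1,1) (1,2) (1,3) (2,0) (2,1) (2,2) (2,3) (3,0) (3,1) (3,2) (3,3)] -> total=13

Answer: ....#.
####..
####..
####..
......
......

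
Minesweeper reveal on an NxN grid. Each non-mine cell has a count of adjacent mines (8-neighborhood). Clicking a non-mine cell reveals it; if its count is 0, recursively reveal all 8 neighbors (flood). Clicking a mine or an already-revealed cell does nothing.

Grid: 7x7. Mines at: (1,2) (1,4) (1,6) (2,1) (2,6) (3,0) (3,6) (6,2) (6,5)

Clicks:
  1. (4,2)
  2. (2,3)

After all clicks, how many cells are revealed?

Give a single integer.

Answer: 19

Derivation:
Click 1 (4,2) count=0: revealed 19 new [(2,2) (2,3) (2,4) (2,5) (3,1) (3,2) (3,3) (3,4) (3,5) (4,1) (4,2) (4,3) (4,4) (4,5) (5,1) (5,2) (5,3) (5,4) (5,5)] -> total=19
Click 2 (2,3) count=2: revealed 0 new [(none)] -> total=19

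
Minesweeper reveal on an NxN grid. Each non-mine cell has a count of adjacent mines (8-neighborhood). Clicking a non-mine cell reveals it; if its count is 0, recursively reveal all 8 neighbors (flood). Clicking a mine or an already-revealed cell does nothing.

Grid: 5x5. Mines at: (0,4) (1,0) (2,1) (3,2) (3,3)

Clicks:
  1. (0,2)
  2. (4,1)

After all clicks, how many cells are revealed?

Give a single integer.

Answer: 7

Derivation:
Click 1 (0,2) count=0: revealed 6 new [(0,1) (0,2) (0,3) (1,1) (1,2) (1,3)] -> total=6
Click 2 (4,1) count=1: revealed 1 new [(4,1)] -> total=7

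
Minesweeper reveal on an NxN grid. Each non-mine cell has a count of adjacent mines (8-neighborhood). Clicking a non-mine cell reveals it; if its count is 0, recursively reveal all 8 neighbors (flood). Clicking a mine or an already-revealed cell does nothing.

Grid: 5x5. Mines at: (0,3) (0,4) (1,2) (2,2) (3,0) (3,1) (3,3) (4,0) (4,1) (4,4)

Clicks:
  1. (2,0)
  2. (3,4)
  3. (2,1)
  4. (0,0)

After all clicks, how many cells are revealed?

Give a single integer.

Answer: 7

Derivation:
Click 1 (2,0) count=2: revealed 1 new [(2,0)] -> total=1
Click 2 (3,4) count=2: revealed 1 new [(3,4)] -> total=2
Click 3 (2,1) count=4: revealed 1 new [(2,1)] -> total=3
Click 4 (0,0) count=0: revealed 4 new [(0,0) (0,1) (1,0) (1,1)] -> total=7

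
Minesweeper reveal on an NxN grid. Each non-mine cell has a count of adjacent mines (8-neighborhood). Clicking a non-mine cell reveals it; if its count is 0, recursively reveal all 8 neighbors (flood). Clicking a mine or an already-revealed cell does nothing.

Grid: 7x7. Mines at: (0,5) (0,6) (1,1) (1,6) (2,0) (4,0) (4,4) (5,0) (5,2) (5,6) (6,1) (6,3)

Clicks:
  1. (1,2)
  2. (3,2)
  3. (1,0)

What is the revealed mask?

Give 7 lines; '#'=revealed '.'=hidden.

Click 1 (1,2) count=1: revealed 1 new [(1,2)] -> total=1
Click 2 (3,2) count=0: revealed 19 new [(0,2) (0,3) (0,4) (1,3) (1,4) (1,5) (2,1) (2,2) (2,3) (2,4) (2,5) (3,1) (3,2) (3,3) (3,4) (3,5) (4,1) (4,2) (4,3)] -> total=20
Click 3 (1,0) count=2: revealed 1 new [(1,0)] -> total=21

Answer: ..###..
#.####.
.#####.
.#####.
.###...
.......
.......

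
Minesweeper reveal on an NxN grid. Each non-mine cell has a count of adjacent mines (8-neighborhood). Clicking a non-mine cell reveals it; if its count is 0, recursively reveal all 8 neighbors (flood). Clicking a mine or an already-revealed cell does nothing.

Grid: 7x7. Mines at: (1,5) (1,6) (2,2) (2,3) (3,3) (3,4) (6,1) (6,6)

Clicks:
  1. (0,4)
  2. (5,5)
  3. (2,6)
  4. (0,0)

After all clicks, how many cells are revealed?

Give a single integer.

Answer: 23

Derivation:
Click 1 (0,4) count=1: revealed 1 new [(0,4)] -> total=1
Click 2 (5,5) count=1: revealed 1 new [(5,5)] -> total=2
Click 3 (2,6) count=2: revealed 1 new [(2,6)] -> total=3
Click 4 (0,0) count=0: revealed 20 new [(0,0) (0,1) (0,2) (0,3) (1,0) (1,1) (1,2) (1,3) (1,4) (2,0) (2,1) (3,0) (3,1) (3,2) (4,0) (4,1) (4,2) (5,0) (5,1) (5,2)] -> total=23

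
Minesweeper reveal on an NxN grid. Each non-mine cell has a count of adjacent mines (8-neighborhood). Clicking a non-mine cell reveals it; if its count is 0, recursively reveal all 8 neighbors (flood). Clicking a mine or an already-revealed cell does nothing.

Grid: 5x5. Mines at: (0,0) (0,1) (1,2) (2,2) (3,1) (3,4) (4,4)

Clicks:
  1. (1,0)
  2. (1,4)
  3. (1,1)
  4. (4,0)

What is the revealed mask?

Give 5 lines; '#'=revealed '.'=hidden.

Answer: ...##
##.##
...##
.....
#....

Derivation:
Click 1 (1,0) count=2: revealed 1 new [(1,0)] -> total=1
Click 2 (1,4) count=0: revealed 6 new [(0,3) (0,4) (1,3) (1,4) (2,3) (2,4)] -> total=7
Click 3 (1,1) count=4: revealed 1 new [(1,1)] -> total=8
Click 4 (4,0) count=1: revealed 1 new [(4,0)] -> total=9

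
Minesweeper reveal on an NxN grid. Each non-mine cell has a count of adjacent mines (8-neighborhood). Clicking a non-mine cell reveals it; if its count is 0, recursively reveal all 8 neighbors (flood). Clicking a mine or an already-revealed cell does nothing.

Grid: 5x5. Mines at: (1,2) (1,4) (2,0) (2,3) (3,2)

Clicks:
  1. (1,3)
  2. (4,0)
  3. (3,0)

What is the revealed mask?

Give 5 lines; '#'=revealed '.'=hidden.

Click 1 (1,3) count=3: revealed 1 new [(1,3)] -> total=1
Click 2 (4,0) count=0: revealed 4 new [(3,0) (3,1) (4,0) (4,1)] -> total=5
Click 3 (3,0) count=1: revealed 0 new [(none)] -> total=5

Answer: .....
...#.
.....
##...
##...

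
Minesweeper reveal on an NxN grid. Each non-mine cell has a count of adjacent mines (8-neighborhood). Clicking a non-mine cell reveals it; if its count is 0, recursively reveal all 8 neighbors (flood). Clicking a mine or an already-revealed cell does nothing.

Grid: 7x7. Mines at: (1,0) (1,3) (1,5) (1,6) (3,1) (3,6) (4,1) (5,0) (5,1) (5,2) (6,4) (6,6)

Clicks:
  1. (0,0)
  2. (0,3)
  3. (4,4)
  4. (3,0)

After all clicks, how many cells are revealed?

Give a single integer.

Click 1 (0,0) count=1: revealed 1 new [(0,0)] -> total=1
Click 2 (0,3) count=1: revealed 1 new [(0,3)] -> total=2
Click 3 (4,4) count=0: revealed 15 new [(2,2) (2,3) (2,4) (2,5) (3,2) (3,3) (3,4) (3,5) (4,2) (4,3) (4,4) (4,5) (5,3) (5,4) (5,5)] -> total=17
Click 4 (3,0) count=2: revealed 1 new [(3,0)] -> total=18

Answer: 18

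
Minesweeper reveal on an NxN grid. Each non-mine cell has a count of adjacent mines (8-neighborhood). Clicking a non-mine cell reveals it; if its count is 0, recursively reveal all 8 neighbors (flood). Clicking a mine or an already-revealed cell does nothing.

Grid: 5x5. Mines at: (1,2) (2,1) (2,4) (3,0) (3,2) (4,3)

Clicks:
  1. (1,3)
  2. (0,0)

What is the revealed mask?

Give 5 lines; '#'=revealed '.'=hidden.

Answer: ##...
##.#.
.....
.....
.....

Derivation:
Click 1 (1,3) count=2: revealed 1 new [(1,3)] -> total=1
Click 2 (0,0) count=0: revealed 4 new [(0,0) (0,1) (1,0) (1,1)] -> total=5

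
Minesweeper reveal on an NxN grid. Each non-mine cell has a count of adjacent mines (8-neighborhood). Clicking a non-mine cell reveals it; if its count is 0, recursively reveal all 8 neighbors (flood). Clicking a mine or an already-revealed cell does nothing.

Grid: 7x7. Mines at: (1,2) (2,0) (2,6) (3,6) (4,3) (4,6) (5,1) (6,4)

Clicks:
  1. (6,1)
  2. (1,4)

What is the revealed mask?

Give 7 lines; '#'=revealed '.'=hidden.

Click 1 (6,1) count=1: revealed 1 new [(6,1)] -> total=1
Click 2 (1,4) count=0: revealed 14 new [(0,3) (0,4) (0,5) (0,6) (1,3) (1,4) (1,5) (1,6) (2,3) (2,4) (2,5) (3,3) (3,4) (3,5)] -> total=15

Answer: ...####
...####
...###.
...###.
.......
.......
.#.....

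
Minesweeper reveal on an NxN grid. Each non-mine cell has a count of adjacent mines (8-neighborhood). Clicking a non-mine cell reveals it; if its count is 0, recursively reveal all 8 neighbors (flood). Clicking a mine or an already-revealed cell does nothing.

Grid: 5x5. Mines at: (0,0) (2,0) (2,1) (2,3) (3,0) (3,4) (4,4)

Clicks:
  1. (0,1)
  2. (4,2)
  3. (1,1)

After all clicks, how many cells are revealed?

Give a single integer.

Answer: 8

Derivation:
Click 1 (0,1) count=1: revealed 1 new [(0,1)] -> total=1
Click 2 (4,2) count=0: revealed 6 new [(3,1) (3,2) (3,3) (4,1) (4,2) (4,3)] -> total=7
Click 3 (1,1) count=3: revealed 1 new [(1,1)] -> total=8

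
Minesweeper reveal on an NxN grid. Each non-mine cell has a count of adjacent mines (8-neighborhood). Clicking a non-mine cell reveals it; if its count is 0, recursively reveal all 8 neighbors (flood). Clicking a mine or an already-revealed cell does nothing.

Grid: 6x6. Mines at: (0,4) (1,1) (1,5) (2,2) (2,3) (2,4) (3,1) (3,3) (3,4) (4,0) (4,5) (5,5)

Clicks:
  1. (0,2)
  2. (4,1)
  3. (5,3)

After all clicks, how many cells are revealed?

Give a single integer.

Click 1 (0,2) count=1: revealed 1 new [(0,2)] -> total=1
Click 2 (4,1) count=2: revealed 1 new [(4,1)] -> total=2
Click 3 (5,3) count=0: revealed 7 new [(4,2) (4,3) (4,4) (5,1) (5,2) (5,3) (5,4)] -> total=9

Answer: 9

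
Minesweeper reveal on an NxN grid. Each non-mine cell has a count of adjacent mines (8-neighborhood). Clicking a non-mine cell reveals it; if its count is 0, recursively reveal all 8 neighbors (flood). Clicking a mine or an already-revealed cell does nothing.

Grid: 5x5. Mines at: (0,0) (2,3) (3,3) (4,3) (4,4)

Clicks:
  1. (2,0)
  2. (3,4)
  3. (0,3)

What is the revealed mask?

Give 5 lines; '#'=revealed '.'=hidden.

Answer: .####
#####
###..
###.#
###..

Derivation:
Click 1 (2,0) count=0: revealed 12 new [(1,0) (1,1) (1,2) (2,0) (2,1) (2,2) (3,0) (3,1) (3,2) (4,0) (4,1) (4,2)] -> total=12
Click 2 (3,4) count=4: revealed 1 new [(3,4)] -> total=13
Click 3 (0,3) count=0: revealed 6 new [(0,1) (0,2) (0,3) (0,4) (1,3) (1,4)] -> total=19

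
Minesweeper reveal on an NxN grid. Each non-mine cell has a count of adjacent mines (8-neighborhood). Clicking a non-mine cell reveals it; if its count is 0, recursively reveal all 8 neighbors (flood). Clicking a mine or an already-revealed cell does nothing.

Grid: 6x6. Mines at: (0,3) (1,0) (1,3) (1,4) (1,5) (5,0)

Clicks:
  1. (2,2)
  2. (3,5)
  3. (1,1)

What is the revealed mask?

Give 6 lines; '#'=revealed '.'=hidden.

Click 1 (2,2) count=1: revealed 1 new [(2,2)] -> total=1
Click 2 (3,5) count=0: revealed 22 new [(2,0) (2,1) (2,3) (2,4) (2,5) (3,0) (3,1) (3,2) (3,3) (3,4) (3,5) (4,0) (4,1) (4,2) (4,3) (4,4) (4,5) (5,1) (5,2) (5,3) (5,4) (5,5)] -> total=23
Click 3 (1,1) count=1: revealed 1 new [(1,1)] -> total=24

Answer: ......
.#....
######
######
######
.#####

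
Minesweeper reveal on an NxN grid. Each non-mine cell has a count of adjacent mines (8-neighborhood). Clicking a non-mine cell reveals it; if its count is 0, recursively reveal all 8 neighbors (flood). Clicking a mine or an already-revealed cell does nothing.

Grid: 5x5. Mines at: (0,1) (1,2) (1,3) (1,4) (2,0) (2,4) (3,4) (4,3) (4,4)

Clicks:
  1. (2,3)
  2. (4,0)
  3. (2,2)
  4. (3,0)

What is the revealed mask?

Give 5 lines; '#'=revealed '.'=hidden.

Answer: .....
.....
..##.
###..
###..

Derivation:
Click 1 (2,3) count=5: revealed 1 new [(2,3)] -> total=1
Click 2 (4,0) count=0: revealed 6 new [(3,0) (3,1) (3,2) (4,0) (4,1) (4,2)] -> total=7
Click 3 (2,2) count=2: revealed 1 new [(2,2)] -> total=8
Click 4 (3,0) count=1: revealed 0 new [(none)] -> total=8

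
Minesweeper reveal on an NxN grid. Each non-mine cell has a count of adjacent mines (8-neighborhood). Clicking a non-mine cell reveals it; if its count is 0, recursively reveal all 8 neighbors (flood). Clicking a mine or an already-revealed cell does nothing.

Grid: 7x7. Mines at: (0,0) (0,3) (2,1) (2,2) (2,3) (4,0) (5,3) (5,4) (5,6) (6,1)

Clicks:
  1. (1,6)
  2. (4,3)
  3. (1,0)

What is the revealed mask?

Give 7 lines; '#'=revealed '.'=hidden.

Click 1 (1,6) count=0: revealed 15 new [(0,4) (0,5) (0,6) (1,4) (1,5) (1,6) (2,4) (2,5) (2,6) (3,4) (3,5) (3,6) (4,4) (4,5) (4,6)] -> total=15
Click 2 (4,3) count=2: revealed 1 new [(4,3)] -> total=16
Click 3 (1,0) count=2: revealed 1 new [(1,0)] -> total=17

Answer: ....###
#...###
....###
....###
...####
.......
.......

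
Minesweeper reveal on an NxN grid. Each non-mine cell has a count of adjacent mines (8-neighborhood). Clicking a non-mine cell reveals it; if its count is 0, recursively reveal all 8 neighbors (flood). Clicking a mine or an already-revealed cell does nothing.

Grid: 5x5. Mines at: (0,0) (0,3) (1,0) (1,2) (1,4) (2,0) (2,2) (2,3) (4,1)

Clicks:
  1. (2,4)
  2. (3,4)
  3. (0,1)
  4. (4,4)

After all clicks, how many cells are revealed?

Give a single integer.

Answer: 8

Derivation:
Click 1 (2,4) count=2: revealed 1 new [(2,4)] -> total=1
Click 2 (3,4) count=1: revealed 1 new [(3,4)] -> total=2
Click 3 (0,1) count=3: revealed 1 new [(0,1)] -> total=3
Click 4 (4,4) count=0: revealed 5 new [(3,2) (3,3) (4,2) (4,3) (4,4)] -> total=8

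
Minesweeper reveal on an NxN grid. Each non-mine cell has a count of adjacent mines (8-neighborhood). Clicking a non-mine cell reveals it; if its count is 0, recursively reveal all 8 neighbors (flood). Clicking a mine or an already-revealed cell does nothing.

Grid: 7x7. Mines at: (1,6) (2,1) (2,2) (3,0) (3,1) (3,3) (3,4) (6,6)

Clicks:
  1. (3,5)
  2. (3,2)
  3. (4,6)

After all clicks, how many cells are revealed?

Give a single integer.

Answer: 9

Derivation:
Click 1 (3,5) count=1: revealed 1 new [(3,5)] -> total=1
Click 2 (3,2) count=4: revealed 1 new [(3,2)] -> total=2
Click 3 (4,6) count=0: revealed 7 new [(2,5) (2,6) (3,6) (4,5) (4,6) (5,5) (5,6)] -> total=9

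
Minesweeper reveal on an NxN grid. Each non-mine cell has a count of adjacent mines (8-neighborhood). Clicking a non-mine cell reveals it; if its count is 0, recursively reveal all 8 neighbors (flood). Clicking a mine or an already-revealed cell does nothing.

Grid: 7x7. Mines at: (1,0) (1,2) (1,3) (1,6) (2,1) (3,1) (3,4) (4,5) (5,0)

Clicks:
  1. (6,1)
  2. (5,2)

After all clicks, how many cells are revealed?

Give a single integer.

Answer: 16

Derivation:
Click 1 (6,1) count=1: revealed 1 new [(6,1)] -> total=1
Click 2 (5,2) count=0: revealed 15 new [(4,1) (4,2) (4,3) (4,4) (5,1) (5,2) (5,3) (5,4) (5,5) (5,6) (6,2) (6,3) (6,4) (6,5) (6,6)] -> total=16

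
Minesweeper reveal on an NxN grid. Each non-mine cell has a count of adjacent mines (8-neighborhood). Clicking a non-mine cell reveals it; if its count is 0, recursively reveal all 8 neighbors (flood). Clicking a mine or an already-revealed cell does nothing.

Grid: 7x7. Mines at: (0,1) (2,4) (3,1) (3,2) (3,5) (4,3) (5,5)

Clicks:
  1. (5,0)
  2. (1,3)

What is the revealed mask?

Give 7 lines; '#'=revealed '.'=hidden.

Answer: .......
...#...
.......
.......
###....
#####..
#####..

Derivation:
Click 1 (5,0) count=0: revealed 13 new [(4,0) (4,1) (4,2) (5,0) (5,1) (5,2) (5,3) (5,4) (6,0) (6,1) (6,2) (6,3) (6,4)] -> total=13
Click 2 (1,3) count=1: revealed 1 new [(1,3)] -> total=14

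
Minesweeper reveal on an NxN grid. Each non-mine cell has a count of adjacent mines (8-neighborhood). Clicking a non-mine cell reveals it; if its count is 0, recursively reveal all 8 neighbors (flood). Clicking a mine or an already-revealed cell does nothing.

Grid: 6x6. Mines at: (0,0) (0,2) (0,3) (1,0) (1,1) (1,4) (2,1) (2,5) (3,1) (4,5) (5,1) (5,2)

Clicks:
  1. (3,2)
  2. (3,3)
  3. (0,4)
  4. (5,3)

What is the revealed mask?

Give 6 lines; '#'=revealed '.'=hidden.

Click 1 (3,2) count=2: revealed 1 new [(3,2)] -> total=1
Click 2 (3,3) count=0: revealed 8 new [(2,2) (2,3) (2,4) (3,3) (3,4) (4,2) (4,3) (4,4)] -> total=9
Click 3 (0,4) count=2: revealed 1 new [(0,4)] -> total=10
Click 4 (5,3) count=1: revealed 1 new [(5,3)] -> total=11

Answer: ....#.
......
..###.
..###.
..###.
...#..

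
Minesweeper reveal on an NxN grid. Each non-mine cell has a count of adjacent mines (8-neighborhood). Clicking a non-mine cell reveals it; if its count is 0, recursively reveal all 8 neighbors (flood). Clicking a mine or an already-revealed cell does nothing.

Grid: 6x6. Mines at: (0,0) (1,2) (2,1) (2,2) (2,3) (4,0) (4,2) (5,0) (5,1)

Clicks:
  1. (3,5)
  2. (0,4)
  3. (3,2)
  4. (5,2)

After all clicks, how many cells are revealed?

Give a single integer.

Answer: 19

Derivation:
Click 1 (3,5) count=0: revealed 17 new [(0,3) (0,4) (0,5) (1,3) (1,4) (1,5) (2,4) (2,5) (3,3) (3,4) (3,5) (4,3) (4,4) (4,5) (5,3) (5,4) (5,5)] -> total=17
Click 2 (0,4) count=0: revealed 0 new [(none)] -> total=17
Click 3 (3,2) count=4: revealed 1 new [(3,2)] -> total=18
Click 4 (5,2) count=2: revealed 1 new [(5,2)] -> total=19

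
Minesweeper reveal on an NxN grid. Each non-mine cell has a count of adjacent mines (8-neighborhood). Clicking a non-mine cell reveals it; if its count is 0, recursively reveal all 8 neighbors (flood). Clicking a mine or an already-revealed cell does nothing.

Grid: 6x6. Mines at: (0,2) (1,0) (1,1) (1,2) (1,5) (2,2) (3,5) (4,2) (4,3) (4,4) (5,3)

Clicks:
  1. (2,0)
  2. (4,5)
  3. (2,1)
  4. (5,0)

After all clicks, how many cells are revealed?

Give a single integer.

Click 1 (2,0) count=2: revealed 1 new [(2,0)] -> total=1
Click 2 (4,5) count=2: revealed 1 new [(4,5)] -> total=2
Click 3 (2,1) count=4: revealed 1 new [(2,1)] -> total=3
Click 4 (5,0) count=0: revealed 6 new [(3,0) (3,1) (4,0) (4,1) (5,0) (5,1)] -> total=9

Answer: 9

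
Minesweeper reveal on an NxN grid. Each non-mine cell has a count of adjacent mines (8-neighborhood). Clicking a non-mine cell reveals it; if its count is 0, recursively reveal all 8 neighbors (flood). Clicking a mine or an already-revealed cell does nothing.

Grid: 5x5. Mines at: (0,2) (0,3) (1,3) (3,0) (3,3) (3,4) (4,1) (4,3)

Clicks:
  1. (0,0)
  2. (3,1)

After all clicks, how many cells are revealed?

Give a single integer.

Click 1 (0,0) count=0: revealed 6 new [(0,0) (0,1) (1,0) (1,1) (2,0) (2,1)] -> total=6
Click 2 (3,1) count=2: revealed 1 new [(3,1)] -> total=7

Answer: 7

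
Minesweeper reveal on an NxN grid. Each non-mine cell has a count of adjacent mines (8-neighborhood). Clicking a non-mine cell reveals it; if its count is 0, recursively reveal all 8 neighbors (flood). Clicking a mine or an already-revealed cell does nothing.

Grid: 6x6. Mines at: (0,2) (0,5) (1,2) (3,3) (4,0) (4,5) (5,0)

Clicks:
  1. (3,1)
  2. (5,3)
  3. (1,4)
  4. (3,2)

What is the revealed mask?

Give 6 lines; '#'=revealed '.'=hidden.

Answer: ......
....#.
......
.##...
.####.
.####.

Derivation:
Click 1 (3,1) count=1: revealed 1 new [(3,1)] -> total=1
Click 2 (5,3) count=0: revealed 8 new [(4,1) (4,2) (4,3) (4,4) (5,1) (5,2) (5,3) (5,4)] -> total=9
Click 3 (1,4) count=1: revealed 1 new [(1,4)] -> total=10
Click 4 (3,2) count=1: revealed 1 new [(3,2)] -> total=11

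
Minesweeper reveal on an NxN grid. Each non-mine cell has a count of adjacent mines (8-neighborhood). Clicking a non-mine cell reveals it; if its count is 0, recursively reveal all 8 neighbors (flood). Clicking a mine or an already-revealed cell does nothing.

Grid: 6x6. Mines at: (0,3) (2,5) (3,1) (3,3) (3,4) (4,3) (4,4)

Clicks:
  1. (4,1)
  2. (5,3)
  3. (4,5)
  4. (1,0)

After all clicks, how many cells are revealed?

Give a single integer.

Answer: 12

Derivation:
Click 1 (4,1) count=1: revealed 1 new [(4,1)] -> total=1
Click 2 (5,3) count=2: revealed 1 new [(5,3)] -> total=2
Click 3 (4,5) count=2: revealed 1 new [(4,5)] -> total=3
Click 4 (1,0) count=0: revealed 9 new [(0,0) (0,1) (0,2) (1,0) (1,1) (1,2) (2,0) (2,1) (2,2)] -> total=12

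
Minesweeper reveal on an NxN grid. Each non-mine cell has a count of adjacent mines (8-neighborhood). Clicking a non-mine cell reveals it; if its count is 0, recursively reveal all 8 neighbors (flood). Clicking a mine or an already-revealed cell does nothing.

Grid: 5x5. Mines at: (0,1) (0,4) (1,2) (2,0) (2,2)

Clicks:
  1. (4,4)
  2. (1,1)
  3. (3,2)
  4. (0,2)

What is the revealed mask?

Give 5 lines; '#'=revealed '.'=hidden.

Answer: ..#..
.#.##
...##
#####
#####

Derivation:
Click 1 (4,4) count=0: revealed 14 new [(1,3) (1,4) (2,3) (2,4) (3,0) (3,1) (3,2) (3,3) (3,4) (4,0) (4,1) (4,2) (4,3) (4,4)] -> total=14
Click 2 (1,1) count=4: revealed 1 new [(1,1)] -> total=15
Click 3 (3,2) count=1: revealed 0 new [(none)] -> total=15
Click 4 (0,2) count=2: revealed 1 new [(0,2)] -> total=16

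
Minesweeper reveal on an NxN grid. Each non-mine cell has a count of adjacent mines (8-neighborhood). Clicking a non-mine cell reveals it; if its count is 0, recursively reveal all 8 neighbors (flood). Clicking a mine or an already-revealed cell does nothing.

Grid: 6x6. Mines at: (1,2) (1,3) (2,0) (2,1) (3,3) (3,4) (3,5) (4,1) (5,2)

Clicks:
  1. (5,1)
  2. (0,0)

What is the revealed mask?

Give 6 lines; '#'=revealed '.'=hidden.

Click 1 (5,1) count=2: revealed 1 new [(5,1)] -> total=1
Click 2 (0,0) count=0: revealed 4 new [(0,0) (0,1) (1,0) (1,1)] -> total=5

Answer: ##....
##....
......
......
......
.#....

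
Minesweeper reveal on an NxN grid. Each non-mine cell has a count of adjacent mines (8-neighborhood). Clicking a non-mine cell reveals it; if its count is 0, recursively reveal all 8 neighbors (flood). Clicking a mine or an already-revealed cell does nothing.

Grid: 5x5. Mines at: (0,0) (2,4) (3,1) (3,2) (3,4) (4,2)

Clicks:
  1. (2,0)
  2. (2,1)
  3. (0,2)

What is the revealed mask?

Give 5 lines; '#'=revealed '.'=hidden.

Click 1 (2,0) count=1: revealed 1 new [(2,0)] -> total=1
Click 2 (2,1) count=2: revealed 1 new [(2,1)] -> total=2
Click 3 (0,2) count=0: revealed 10 new [(0,1) (0,2) (0,3) (0,4) (1,1) (1,2) (1,3) (1,4) (2,2) (2,3)] -> total=12

Answer: .####
.####
####.
.....
.....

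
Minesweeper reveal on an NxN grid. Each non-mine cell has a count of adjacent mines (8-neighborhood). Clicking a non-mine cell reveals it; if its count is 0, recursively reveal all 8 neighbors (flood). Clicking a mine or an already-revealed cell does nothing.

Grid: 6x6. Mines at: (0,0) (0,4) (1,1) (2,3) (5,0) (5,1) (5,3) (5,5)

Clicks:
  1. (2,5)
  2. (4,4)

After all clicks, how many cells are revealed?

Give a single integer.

Answer: 8

Derivation:
Click 1 (2,5) count=0: revealed 8 new [(1,4) (1,5) (2,4) (2,5) (3,4) (3,5) (4,4) (4,5)] -> total=8
Click 2 (4,4) count=2: revealed 0 new [(none)] -> total=8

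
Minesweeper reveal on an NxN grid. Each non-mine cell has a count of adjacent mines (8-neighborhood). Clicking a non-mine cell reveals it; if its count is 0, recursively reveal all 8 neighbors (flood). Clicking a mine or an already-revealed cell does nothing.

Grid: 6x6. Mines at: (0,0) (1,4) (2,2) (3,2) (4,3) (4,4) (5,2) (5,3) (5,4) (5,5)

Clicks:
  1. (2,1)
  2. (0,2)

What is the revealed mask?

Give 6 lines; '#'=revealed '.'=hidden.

Answer: .###..
.###..
.#....
......
......
......

Derivation:
Click 1 (2,1) count=2: revealed 1 new [(2,1)] -> total=1
Click 2 (0,2) count=0: revealed 6 new [(0,1) (0,2) (0,3) (1,1) (1,2) (1,3)] -> total=7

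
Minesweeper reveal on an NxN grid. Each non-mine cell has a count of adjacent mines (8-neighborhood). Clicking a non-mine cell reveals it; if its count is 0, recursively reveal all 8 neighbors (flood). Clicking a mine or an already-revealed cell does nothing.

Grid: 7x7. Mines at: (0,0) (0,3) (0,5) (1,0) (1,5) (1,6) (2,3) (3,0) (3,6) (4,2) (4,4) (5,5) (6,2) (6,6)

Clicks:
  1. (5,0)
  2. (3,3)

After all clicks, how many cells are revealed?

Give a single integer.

Click 1 (5,0) count=0: revealed 6 new [(4,0) (4,1) (5,0) (5,1) (6,0) (6,1)] -> total=6
Click 2 (3,3) count=3: revealed 1 new [(3,3)] -> total=7

Answer: 7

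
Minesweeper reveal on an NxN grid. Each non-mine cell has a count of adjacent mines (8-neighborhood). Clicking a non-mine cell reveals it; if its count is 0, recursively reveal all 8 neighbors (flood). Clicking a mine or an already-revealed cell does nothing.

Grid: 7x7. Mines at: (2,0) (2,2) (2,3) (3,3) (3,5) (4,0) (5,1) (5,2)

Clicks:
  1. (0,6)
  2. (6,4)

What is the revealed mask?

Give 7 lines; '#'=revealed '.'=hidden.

Click 1 (0,6) count=0: revealed 17 new [(0,0) (0,1) (0,2) (0,3) (0,4) (0,5) (0,6) (1,0) (1,1) (1,2) (1,3) (1,4) (1,5) (1,6) (2,4) (2,5) (2,6)] -> total=17
Click 2 (6,4) count=0: revealed 12 new [(4,3) (4,4) (4,5) (4,6) (5,3) (5,4) (5,5) (5,6) (6,3) (6,4) (6,5) (6,6)] -> total=29

Answer: #######
#######
....###
.......
...####
...####
...####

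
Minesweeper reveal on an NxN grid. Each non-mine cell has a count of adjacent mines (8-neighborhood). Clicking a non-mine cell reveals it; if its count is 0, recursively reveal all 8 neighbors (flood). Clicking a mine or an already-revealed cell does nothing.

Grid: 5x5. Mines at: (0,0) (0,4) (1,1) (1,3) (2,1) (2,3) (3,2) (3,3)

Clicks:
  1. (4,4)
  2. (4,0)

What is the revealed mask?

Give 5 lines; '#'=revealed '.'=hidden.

Answer: .....
.....
.....
##...
##..#

Derivation:
Click 1 (4,4) count=1: revealed 1 new [(4,4)] -> total=1
Click 2 (4,0) count=0: revealed 4 new [(3,0) (3,1) (4,0) (4,1)] -> total=5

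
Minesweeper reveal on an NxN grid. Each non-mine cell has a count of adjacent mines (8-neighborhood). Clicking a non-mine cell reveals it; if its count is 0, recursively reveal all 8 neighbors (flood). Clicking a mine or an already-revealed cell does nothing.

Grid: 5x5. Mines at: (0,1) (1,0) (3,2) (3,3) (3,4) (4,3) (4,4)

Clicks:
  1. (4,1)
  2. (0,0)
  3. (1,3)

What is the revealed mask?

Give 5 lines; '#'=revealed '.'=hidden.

Click 1 (4,1) count=1: revealed 1 new [(4,1)] -> total=1
Click 2 (0,0) count=2: revealed 1 new [(0,0)] -> total=2
Click 3 (1,3) count=0: revealed 9 new [(0,2) (0,3) (0,4) (1,2) (1,3) (1,4) (2,2) (2,3) (2,4)] -> total=11

Answer: #.###
..###
..###
.....
.#...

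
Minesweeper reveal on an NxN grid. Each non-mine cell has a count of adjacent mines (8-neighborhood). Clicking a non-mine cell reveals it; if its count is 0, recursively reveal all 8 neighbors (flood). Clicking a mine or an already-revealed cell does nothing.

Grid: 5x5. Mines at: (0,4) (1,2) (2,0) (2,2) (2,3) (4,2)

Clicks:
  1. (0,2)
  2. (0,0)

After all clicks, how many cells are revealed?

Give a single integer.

Answer: 5

Derivation:
Click 1 (0,2) count=1: revealed 1 new [(0,2)] -> total=1
Click 2 (0,0) count=0: revealed 4 new [(0,0) (0,1) (1,0) (1,1)] -> total=5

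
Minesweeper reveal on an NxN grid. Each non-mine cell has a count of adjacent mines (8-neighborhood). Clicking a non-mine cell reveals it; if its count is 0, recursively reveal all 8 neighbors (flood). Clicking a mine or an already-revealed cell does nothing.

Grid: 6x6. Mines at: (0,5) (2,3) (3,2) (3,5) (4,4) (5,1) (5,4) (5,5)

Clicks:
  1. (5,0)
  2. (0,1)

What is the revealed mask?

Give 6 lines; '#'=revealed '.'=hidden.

Click 1 (5,0) count=1: revealed 1 new [(5,0)] -> total=1
Click 2 (0,1) count=0: revealed 17 new [(0,0) (0,1) (0,2) (0,3) (0,4) (1,0) (1,1) (1,2) (1,3) (1,4) (2,0) (2,1) (2,2) (3,0) (3,1) (4,0) (4,1)] -> total=18

Answer: #####.
#####.
###...
##....
##....
#.....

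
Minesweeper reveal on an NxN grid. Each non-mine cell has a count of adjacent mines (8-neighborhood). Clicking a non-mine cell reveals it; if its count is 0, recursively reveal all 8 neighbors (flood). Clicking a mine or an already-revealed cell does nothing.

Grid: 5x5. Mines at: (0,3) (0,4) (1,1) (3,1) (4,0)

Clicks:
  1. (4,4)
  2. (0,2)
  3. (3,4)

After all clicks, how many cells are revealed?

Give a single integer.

Click 1 (4,4) count=0: revealed 12 new [(1,2) (1,3) (1,4) (2,2) (2,3) (2,4) (3,2) (3,3) (3,4) (4,2) (4,3) (4,4)] -> total=12
Click 2 (0,2) count=2: revealed 1 new [(0,2)] -> total=13
Click 3 (3,4) count=0: revealed 0 new [(none)] -> total=13

Answer: 13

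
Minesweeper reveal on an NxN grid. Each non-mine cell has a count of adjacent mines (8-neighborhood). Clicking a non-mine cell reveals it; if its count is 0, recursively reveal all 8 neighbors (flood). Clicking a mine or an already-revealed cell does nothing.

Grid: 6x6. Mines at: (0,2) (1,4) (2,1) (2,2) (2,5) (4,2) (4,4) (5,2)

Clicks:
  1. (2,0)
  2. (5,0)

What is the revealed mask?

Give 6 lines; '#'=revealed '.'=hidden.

Answer: ......
......
#.....
##....
##....
##....

Derivation:
Click 1 (2,0) count=1: revealed 1 new [(2,0)] -> total=1
Click 2 (5,0) count=0: revealed 6 new [(3,0) (3,1) (4,0) (4,1) (5,0) (5,1)] -> total=7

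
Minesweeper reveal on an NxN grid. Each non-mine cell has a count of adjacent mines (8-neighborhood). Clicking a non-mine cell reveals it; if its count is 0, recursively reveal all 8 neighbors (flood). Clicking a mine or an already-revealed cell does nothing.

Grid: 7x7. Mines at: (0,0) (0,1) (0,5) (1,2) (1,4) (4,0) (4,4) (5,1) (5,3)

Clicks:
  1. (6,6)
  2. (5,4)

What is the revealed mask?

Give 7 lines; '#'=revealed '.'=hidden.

Click 1 (6,6) count=0: revealed 14 new [(1,5) (1,6) (2,5) (2,6) (3,5) (3,6) (4,5) (4,6) (5,4) (5,5) (5,6) (6,4) (6,5) (6,6)] -> total=14
Click 2 (5,4) count=2: revealed 0 new [(none)] -> total=14

Answer: .......
.....##
.....##
.....##
.....##
....###
....###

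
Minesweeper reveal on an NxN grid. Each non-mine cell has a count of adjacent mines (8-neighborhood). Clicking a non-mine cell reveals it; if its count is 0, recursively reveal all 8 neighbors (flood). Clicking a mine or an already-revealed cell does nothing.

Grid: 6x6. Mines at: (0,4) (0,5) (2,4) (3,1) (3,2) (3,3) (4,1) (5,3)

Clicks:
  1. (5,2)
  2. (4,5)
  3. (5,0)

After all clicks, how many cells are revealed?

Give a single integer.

Answer: 8

Derivation:
Click 1 (5,2) count=2: revealed 1 new [(5,2)] -> total=1
Click 2 (4,5) count=0: revealed 6 new [(3,4) (3,5) (4,4) (4,5) (5,4) (5,5)] -> total=7
Click 3 (5,0) count=1: revealed 1 new [(5,0)] -> total=8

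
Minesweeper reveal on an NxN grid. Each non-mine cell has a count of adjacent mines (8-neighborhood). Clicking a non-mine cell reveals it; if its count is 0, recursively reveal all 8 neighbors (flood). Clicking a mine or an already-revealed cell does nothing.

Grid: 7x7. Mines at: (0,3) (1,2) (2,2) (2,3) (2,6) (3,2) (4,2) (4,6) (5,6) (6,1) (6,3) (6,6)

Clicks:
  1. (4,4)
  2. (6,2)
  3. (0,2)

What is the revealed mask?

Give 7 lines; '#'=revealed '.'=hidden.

Click 1 (4,4) count=0: revealed 9 new [(3,3) (3,4) (3,5) (4,3) (4,4) (4,5) (5,3) (5,4) (5,5)] -> total=9
Click 2 (6,2) count=2: revealed 1 new [(6,2)] -> total=10
Click 3 (0,2) count=2: revealed 1 new [(0,2)] -> total=11

Answer: ..#....
.......
.......
...###.
...###.
...###.
..#....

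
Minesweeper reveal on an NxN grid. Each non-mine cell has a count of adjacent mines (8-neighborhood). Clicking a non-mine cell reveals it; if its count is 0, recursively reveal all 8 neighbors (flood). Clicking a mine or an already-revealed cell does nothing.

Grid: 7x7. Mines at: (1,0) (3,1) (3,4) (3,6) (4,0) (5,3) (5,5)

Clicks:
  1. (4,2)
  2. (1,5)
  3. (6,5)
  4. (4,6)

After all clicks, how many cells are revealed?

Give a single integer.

Answer: 21

Derivation:
Click 1 (4,2) count=2: revealed 1 new [(4,2)] -> total=1
Click 2 (1,5) count=0: revealed 18 new [(0,1) (0,2) (0,3) (0,4) (0,5) (0,6) (1,1) (1,2) (1,3) (1,4) (1,5) (1,6) (2,1) (2,2) (2,3) (2,4) (2,5) (2,6)] -> total=19
Click 3 (6,5) count=1: revealed 1 new [(6,5)] -> total=20
Click 4 (4,6) count=2: revealed 1 new [(4,6)] -> total=21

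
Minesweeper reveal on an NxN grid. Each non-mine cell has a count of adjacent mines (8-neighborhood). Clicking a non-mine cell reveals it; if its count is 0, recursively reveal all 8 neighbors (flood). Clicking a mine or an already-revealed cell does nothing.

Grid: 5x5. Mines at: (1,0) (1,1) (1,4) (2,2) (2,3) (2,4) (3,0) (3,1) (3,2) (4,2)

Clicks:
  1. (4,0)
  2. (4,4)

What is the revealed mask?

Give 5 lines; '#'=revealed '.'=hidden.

Click 1 (4,0) count=2: revealed 1 new [(4,0)] -> total=1
Click 2 (4,4) count=0: revealed 4 new [(3,3) (3,4) (4,3) (4,4)] -> total=5

Answer: .....
.....
.....
...##
#..##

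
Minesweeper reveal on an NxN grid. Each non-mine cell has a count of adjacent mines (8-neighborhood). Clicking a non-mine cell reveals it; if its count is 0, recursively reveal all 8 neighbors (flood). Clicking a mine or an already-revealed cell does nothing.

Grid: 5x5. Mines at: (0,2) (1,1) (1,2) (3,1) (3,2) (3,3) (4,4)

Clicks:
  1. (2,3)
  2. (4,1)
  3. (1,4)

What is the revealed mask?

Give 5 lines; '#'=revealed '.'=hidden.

Click 1 (2,3) count=3: revealed 1 new [(2,3)] -> total=1
Click 2 (4,1) count=2: revealed 1 new [(4,1)] -> total=2
Click 3 (1,4) count=0: revealed 5 new [(0,3) (0,4) (1,3) (1,4) (2,4)] -> total=7

Answer: ...##
...##
...##
.....
.#...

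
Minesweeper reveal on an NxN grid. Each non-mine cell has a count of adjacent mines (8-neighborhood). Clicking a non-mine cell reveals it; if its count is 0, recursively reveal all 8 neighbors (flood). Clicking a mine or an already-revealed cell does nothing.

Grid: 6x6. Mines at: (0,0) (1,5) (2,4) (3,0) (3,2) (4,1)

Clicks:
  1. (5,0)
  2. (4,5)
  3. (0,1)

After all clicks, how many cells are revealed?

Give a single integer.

Answer: 13

Derivation:
Click 1 (5,0) count=1: revealed 1 new [(5,0)] -> total=1
Click 2 (4,5) count=0: revealed 11 new [(3,3) (3,4) (3,5) (4,2) (4,3) (4,4) (4,5) (5,2) (5,3) (5,4) (5,5)] -> total=12
Click 3 (0,1) count=1: revealed 1 new [(0,1)] -> total=13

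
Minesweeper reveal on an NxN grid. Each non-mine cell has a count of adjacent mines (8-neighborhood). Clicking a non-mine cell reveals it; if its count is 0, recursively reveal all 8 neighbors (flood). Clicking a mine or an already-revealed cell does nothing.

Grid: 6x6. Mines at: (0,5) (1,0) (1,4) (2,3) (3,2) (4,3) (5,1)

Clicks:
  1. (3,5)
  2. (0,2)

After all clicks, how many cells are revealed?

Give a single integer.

Answer: 14

Derivation:
Click 1 (3,5) count=0: revealed 8 new [(2,4) (2,5) (3,4) (3,5) (4,4) (4,5) (5,4) (5,5)] -> total=8
Click 2 (0,2) count=0: revealed 6 new [(0,1) (0,2) (0,3) (1,1) (1,2) (1,3)] -> total=14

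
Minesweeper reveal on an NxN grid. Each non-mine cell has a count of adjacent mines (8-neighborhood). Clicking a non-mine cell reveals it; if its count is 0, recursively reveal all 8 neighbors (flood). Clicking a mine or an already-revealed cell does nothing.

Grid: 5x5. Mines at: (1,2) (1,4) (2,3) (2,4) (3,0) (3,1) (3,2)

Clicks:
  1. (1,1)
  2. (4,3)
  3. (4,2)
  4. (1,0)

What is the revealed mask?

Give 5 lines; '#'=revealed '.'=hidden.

Answer: ##...
##...
##...
.....
..##.

Derivation:
Click 1 (1,1) count=1: revealed 1 new [(1,1)] -> total=1
Click 2 (4,3) count=1: revealed 1 new [(4,3)] -> total=2
Click 3 (4,2) count=2: revealed 1 new [(4,2)] -> total=3
Click 4 (1,0) count=0: revealed 5 new [(0,0) (0,1) (1,0) (2,0) (2,1)] -> total=8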